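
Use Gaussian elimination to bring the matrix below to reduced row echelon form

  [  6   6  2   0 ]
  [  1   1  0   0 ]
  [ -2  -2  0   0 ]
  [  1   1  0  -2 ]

[[1, 1, 0, 0], [0, 0, 1, 0], [0, 0, 0, 1], [0, 0, 0, 0]]

Multiply ρ1 by 1/6.
  [  1   1  1/3   0 ]
  [  1   1    0   0 ]
  [ -2  -2    0   0 ]
  [  1   1    0  -2 ]
Subtract ρ1 from ρ2.
  [  1   1   1/3   0 ]
  [  0   0  -1/3   0 ]
  [ -2  -2     0   0 ]
  [  1   1     0  -2 ]
Add 2 times ρ1 to ρ3.
  [ 1  1   1/3   0 ]
  [ 0  0  -1/3   0 ]
  [ 0  0   2/3   0 ]
  [ 1  1     0  -2 ]
Subtract ρ1 from ρ4.
  [ 1  1   1/3   0 ]
  [ 0  0  -1/3   0 ]
  [ 0  0   2/3   0 ]
  [ 0  0  -1/3  -2 ]
Multiply ρ2 by -3.
  [ 1  1   1/3   0 ]
  [ 0  0     1   0 ]
  [ 0  0   2/3   0 ]
  [ 0  0  -1/3  -2 ]
Subtract 2/3 times ρ2 from ρ3.
  [ 1  1   1/3   0 ]
  [ 0  0     1   0 ]
  [ 0  0     0   0 ]
  [ 0  0  -1/3  -2 ]
Add 1/3 times ρ2 to ρ4.
  [ 1  1  1/3   0 ]
  [ 0  0    1   0 ]
  [ 0  0    0   0 ]
  [ 0  0    0  -2 ]
Swap ρ3 and ρ4.
  [ 1  1  1/3   0 ]
  [ 0  0    1   0 ]
  [ 0  0    0  -2 ]
  [ 0  0    0   0 ]
Multiply ρ3 by -1/2.
  [ 1  1  1/3  0 ]
  [ 0  0    1  0 ]
  [ 0  0    0  1 ]
  [ 0  0    0  0 ]
Subtract 1/3 times ρ2 from ρ1.
  [ 1  1  0  0 ]
  [ 0  0  1  0 ]
  [ 0  0  0  1 ]
  [ 0  0  0  0 ]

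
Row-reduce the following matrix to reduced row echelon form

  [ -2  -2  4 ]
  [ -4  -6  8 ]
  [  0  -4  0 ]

[[1, 0, -2], [0, 1, 0], [0, 0, 0]]

r1 → -1/2·r1
r2 → r2 + 4·r1
r2 → -1/2·r2
r3 → r3 + 4·r2
r1 → r1 − r2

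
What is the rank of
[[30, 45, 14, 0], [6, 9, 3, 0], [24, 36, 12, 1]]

rank = 3

R1 ← 1/30·R1
  [  1  3/2  7/15  0 ]
  [  6    9     3  0 ]
  [ 24   36    12  1 ]
R2 ← R2 − 6·R1
  [  1  3/2  7/15  0 ]
  [  0    0   1/5  0 ]
  [ 24   36    12  1 ]
R3 ← R3 − 24·R1
  [ 1  3/2  7/15  0 ]
  [ 0    0   1/5  0 ]
  [ 0    0   4/5  1 ]
R2 ← 5·R2
  [ 1  3/2  7/15  0 ]
  [ 0    0     1  0 ]
  [ 0    0   4/5  1 ]
R3 ← R3 − 4/5·R2
  [ 1  3/2  7/15  0 ]
  [ 0    0     1  0 ]
  [ 0    0     0  1 ]
R1 ← R1 − 7/15·R2
  [ 1  3/2  0  0 ]
  [ 0    0  1  0 ]
  [ 0    0  0  1 ]
The reduced form has 3 nonzero rows.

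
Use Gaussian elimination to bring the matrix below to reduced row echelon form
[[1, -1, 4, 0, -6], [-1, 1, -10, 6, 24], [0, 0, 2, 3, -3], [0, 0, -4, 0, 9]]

ρ2 ← ρ2 + ρ1
  [ 1  -1   4  0  -6 ]
  [ 0   0  -6  6  18 ]
  [ 0   0   2  3  -3 ]
  [ 0   0  -4  0   9 ]
ρ2 ← -1/6·ρ2
  [ 1  -1   4   0  -6 ]
  [ 0   0   1  -1  -3 ]
  [ 0   0   2   3  -3 ]
  [ 0   0  -4   0   9 ]
ρ3 ← ρ3 − 2·ρ2
  [ 1  -1   4   0  -6 ]
  [ 0   0   1  -1  -3 ]
  [ 0   0   0   5   3 ]
  [ 0   0  -4   0   9 ]
ρ4 ← ρ4 + 4·ρ2
  [ 1  -1  4   0  -6 ]
  [ 0   0  1  -1  -3 ]
  [ 0   0  0   5   3 ]
  [ 0   0  0  -4  -3 ]
ρ3 ← 1/5·ρ3
  [ 1  -1  4   0   -6 ]
  [ 0   0  1  -1   -3 ]
  [ 0   0  0   1  3/5 ]
  [ 0   0  0  -4   -3 ]
ρ4 ← ρ4 + 4·ρ3
  [ 1  -1  4   0    -6 ]
  [ 0   0  1  -1    -3 ]
  [ 0   0  0   1   3/5 ]
  [ 0   0  0   0  -3/5 ]
ρ4 ← -5/3·ρ4
  [ 1  -1  4   0   -6 ]
  [ 0   0  1  -1   -3 ]
  [ 0   0  0   1  3/5 ]
  [ 0   0  0   0    1 ]
ρ3 ← ρ3 − 3/5·ρ4
  [ 1  -1  4   0  -6 ]
  [ 0   0  1  -1  -3 ]
  [ 0   0  0   1   0 ]
  [ 0   0  0   0   1 ]
ρ2 ← ρ2 + 3·ρ4
  [ 1  -1  4   0  -6 ]
  [ 0   0  1  -1   0 ]
  [ 0   0  0   1   0 ]
  [ 0   0  0   0   1 ]
ρ1 ← ρ1 + 6·ρ4
  [ 1  -1  4   0  0 ]
  [ 0   0  1  -1  0 ]
  [ 0   0  0   1  0 ]
  [ 0   0  0   0  1 ]
ρ2 ← ρ2 + ρ3
  [ 1  -1  4  0  0 ]
  [ 0   0  1  0  0 ]
  [ 0   0  0  1  0 ]
  [ 0   0  0  0  1 ]
ρ1 ← ρ1 − 4·ρ2
  [ 1  -1  0  0  0 ]
  [ 0   0  1  0  0 ]
  [ 0   0  0  1  0 ]
  [ 0   0  0  0  1 ]

[[1, -1, 0, 0, 0], [0, 0, 1, 0, 0], [0, 0, 0, 1, 0], [0, 0, 0, 0, 1]]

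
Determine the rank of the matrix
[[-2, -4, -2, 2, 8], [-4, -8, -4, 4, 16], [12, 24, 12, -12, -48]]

ρ1 → -1/2·ρ1
  [  1   2   1   -1   -4 ]
  [ -4  -8  -4    4   16 ]
  [ 12  24  12  -12  -48 ]
ρ2 → ρ2 + 4·ρ1
  [  1   2   1   -1   -4 ]
  [  0   0   0    0    0 ]
  [ 12  24  12  -12  -48 ]
ρ3 → ρ3 − 12·ρ1
  [ 1  2  1  -1  -4 ]
  [ 0  0  0   0   0 ]
  [ 0  0  0   0   0 ]
The reduced form has 1 nonzero row.

rank = 1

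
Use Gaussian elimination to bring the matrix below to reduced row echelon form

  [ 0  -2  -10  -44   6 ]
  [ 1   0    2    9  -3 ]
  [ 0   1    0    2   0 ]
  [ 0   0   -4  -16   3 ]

Swap r1 and r2.
Multiply r2 by -1/2.
Subtract r2 from r3.
Multiply r3 by -1/5.
Add 4 times r3 to r4.
Multiply r4 by 5/3.
Add 3/5 times r4 to r3.
Add 3 times r4 to r2.
Add 3 times r4 to r1.
Subtract 5 times r3 from r2.
Subtract 2 times r3 from r1.

[[1, 0, 0, 1, 0], [0, 1, 0, 2, 0], [0, 0, 1, 4, 0], [0, 0, 0, 0, 1]]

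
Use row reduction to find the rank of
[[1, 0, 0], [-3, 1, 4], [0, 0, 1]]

Add 3 times ρ1 to ρ2.
  [ 1  0  0 ]
  [ 0  1  4 ]
  [ 0  0  1 ]
Subtract 4 times ρ3 from ρ2.
  [ 1  0  0 ]
  [ 0  1  0 ]
  [ 0  0  1 ]
The reduced form has 3 nonzero rows.

rank = 3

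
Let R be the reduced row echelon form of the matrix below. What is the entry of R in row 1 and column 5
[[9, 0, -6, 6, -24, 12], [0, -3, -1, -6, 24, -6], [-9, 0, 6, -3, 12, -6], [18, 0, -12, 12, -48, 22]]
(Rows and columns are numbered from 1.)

0

R1 → 1/9·R1
  [  1   0  -2/3  2/3  -8/3  4/3 ]
  [  0  -3    -1   -6    24   -6 ]
  [ -9   0     6   -3    12   -6 ]
  [ 18   0   -12   12   -48   22 ]
R3 → R3 + 9·R1
  [  1   0  -2/3  2/3  -8/3  4/3 ]
  [  0  -3    -1   -6    24   -6 ]
  [  0   0     0    3   -12    6 ]
  [ 18   0   -12   12   -48   22 ]
R4 → R4 − 18·R1
  [ 1   0  -2/3  2/3  -8/3  4/3 ]
  [ 0  -3    -1   -6    24   -6 ]
  [ 0   0     0    3   -12    6 ]
  [ 0   0     0    0     0   -2 ]
R2 → -1/3·R2
  [ 1  0  -2/3  2/3  -8/3  4/3 ]
  [ 0  1   1/3    2    -8    2 ]
  [ 0  0     0    3   -12    6 ]
  [ 0  0     0    0     0   -2 ]
R3 → 1/3·R3
  [ 1  0  -2/3  2/3  -8/3  4/3 ]
  [ 0  1   1/3    2    -8    2 ]
  [ 0  0     0    1    -4    2 ]
  [ 0  0     0    0     0   -2 ]
R4 → -1/2·R4
  [ 1  0  -2/3  2/3  -8/3  4/3 ]
  [ 0  1   1/3    2    -8    2 ]
  [ 0  0     0    1    -4    2 ]
  [ 0  0     0    0     0    1 ]
R3 → R3 − 2·R4
  [ 1  0  -2/3  2/3  -8/3  4/3 ]
  [ 0  1   1/3    2    -8    2 ]
  [ 0  0     0    1    -4    0 ]
  [ 0  0     0    0     0    1 ]
R2 → R2 − 2·R4
  [ 1  0  -2/3  2/3  -8/3  4/3 ]
  [ 0  1   1/3    2    -8    0 ]
  [ 0  0     0    1    -4    0 ]
  [ 0  0     0    0     0    1 ]
R1 → R1 − 4/3·R4
  [ 1  0  -2/3  2/3  -8/3  0 ]
  [ 0  1   1/3    2    -8  0 ]
  [ 0  0     0    1    -4  0 ]
  [ 0  0     0    0     0  1 ]
R2 → R2 − 2·R3
  [ 1  0  -2/3  2/3  -8/3  0 ]
  [ 0  1   1/3    0     0  0 ]
  [ 0  0     0    1    -4  0 ]
  [ 0  0     0    0     0  1 ]
R1 → R1 − 2/3·R3
  [ 1  0  -2/3  0   0  0 ]
  [ 0  1   1/3  0   0  0 ]
  [ 0  0     0  1  -4  0 ]
  [ 0  0     0  0   0  1 ]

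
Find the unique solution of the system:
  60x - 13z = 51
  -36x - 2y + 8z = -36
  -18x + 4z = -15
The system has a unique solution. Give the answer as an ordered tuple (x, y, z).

(3/2, 3, 3)

Form the augmented matrix and row-reduce:
  [  60   0  -13  |   51 ]
  [ -36  -2    8  |  -36 ]
  [ -18   0    4  |  -15 ]
r1 -> 1/60·r1
  [   1   0  -13/60  |  17/20 ]
  [ -36  -2       8  |    -36 ]
  [ -18   0       4  |    -15 ]
r2 -> r2 + 36·r1
  [   1   0  -13/60  |  17/20 ]
  [   0  -2     1/5  |  -27/5 ]
  [ -18   0       4  |    -15 ]
r3 -> r3 + 18·r1
  [ 1   0  -13/60  |  17/20 ]
  [ 0  -2     1/5  |  -27/5 ]
  [ 0   0    1/10  |   3/10 ]
r2 -> -1/2·r2
  [ 1  0  -13/60  |  17/20 ]
  [ 0  1   -1/10  |  27/10 ]
  [ 0  0    1/10  |   3/10 ]
r3 -> 10·r3
  [ 1  0  -13/60  |  17/20 ]
  [ 0  1   -1/10  |  27/10 ]
  [ 0  0       1  |      3 ]
r2 -> r2 + 1/10·r3
  [ 1  0  -13/60  |  17/20 ]
  [ 0  1       0  |      3 ]
  [ 0  0       1  |      3 ]
r1 -> r1 + 13/60·r3
  [ 1  0  0  |  3/2 ]
  [ 0  1  0  |    3 ]
  [ 0  0  1  |    3 ]
Reading off the last column: x = 3/2, y = 3, z = 3.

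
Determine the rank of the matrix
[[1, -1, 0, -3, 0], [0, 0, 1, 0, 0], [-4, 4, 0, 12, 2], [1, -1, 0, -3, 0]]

rank = 3

Add 4 times R1 to R3.
  [ 1  -1  0  -3  0 ]
  [ 0   0  1   0  0 ]
  [ 0   0  0   0  2 ]
  [ 1  -1  0  -3  0 ]
Subtract R1 from R4.
  [ 1  -1  0  -3  0 ]
  [ 0   0  1   0  0 ]
  [ 0   0  0   0  2 ]
  [ 0   0  0   0  0 ]
Multiply R3 by 1/2.
  [ 1  -1  0  -3  0 ]
  [ 0   0  1   0  0 ]
  [ 0   0  0   0  1 ]
  [ 0   0  0   0  0 ]
The reduced form has 3 nonzero rows.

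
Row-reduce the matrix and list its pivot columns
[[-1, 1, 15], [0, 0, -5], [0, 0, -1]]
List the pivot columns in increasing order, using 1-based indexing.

ρ1 ← -1·ρ1
  [ 1  -1  -15 ]
  [ 0   0   -5 ]
  [ 0   0   -1 ]
ρ2 ← -1/5·ρ2
  [ 1  -1  -15 ]
  [ 0   0    1 ]
  [ 0   0   -1 ]
ρ3 ← ρ3 + ρ2
  [ 1  -1  -15 ]
  [ 0   0    1 ]
  [ 0   0    0 ]
ρ1 ← ρ1 + 15·ρ2
  [ 1  -1  0 ]
  [ 0   0  1 ]
  [ 0   0  0 ]
Pivot columns are the columns containing a leading 1.

1, 3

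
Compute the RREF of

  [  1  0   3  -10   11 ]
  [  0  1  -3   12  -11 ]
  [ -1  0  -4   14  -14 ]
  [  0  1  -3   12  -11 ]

[[1, 0, 0, 2, 2], [0, 1, 0, 0, -2], [0, 0, 1, -4, 3], [0, 0, 0, 0, 0]]

R3 ← R3 + R1
  [ 1  0   3  -10   11 ]
  [ 0  1  -3   12  -11 ]
  [ 0  0  -1    4   -3 ]
  [ 0  1  -3   12  -11 ]
R4 ← R4 − R2
  [ 1  0   3  -10   11 ]
  [ 0  1  -3   12  -11 ]
  [ 0  0  -1    4   -3 ]
  [ 0  0   0    0    0 ]
R3 ← -1·R3
  [ 1  0   3  -10   11 ]
  [ 0  1  -3   12  -11 ]
  [ 0  0   1   -4    3 ]
  [ 0  0   0    0    0 ]
R2 ← R2 + 3·R3
  [ 1  0  3  -10  11 ]
  [ 0  1  0    0  -2 ]
  [ 0  0  1   -4   3 ]
  [ 0  0  0    0   0 ]
R1 ← R1 − 3·R3
  [ 1  0  0   2   2 ]
  [ 0  1  0   0  -2 ]
  [ 0  0  1  -4   3 ]
  [ 0  0  0   0   0 ]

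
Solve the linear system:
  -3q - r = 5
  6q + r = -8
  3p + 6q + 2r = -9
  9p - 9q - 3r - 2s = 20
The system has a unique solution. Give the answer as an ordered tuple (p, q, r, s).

(1/3, -1, -2, -1)

Form the augmented matrix and row-reduce:
  [ 0  -3  -1   0  |   5 ]
  [ 0   6   1   0  |  -8 ]
  [ 3   6   2   0  |  -9 ]
  [ 9  -9  -3  -2  |  20 ]
Swap R1 and R3.
  [ 3   6   2   0  |  -9 ]
  [ 0   6   1   0  |  -8 ]
  [ 0  -3  -1   0  |   5 ]
  [ 9  -9  -3  -2  |  20 ]
Multiply R1 by 1/3.
  [ 1   2  2/3   0  |  -3 ]
  [ 0   6    1   0  |  -8 ]
  [ 0  -3   -1   0  |   5 ]
  [ 9  -9   -3  -2  |  20 ]
Subtract 9 times R1 from R4.
  [ 1    2  2/3   0  |  -3 ]
  [ 0    6    1   0  |  -8 ]
  [ 0   -3   -1   0  |   5 ]
  [ 0  -27   -9  -2  |  47 ]
Multiply R2 by 1/6.
  [ 1    2  2/3   0  |    -3 ]
  [ 0    1  1/6   0  |  -4/3 ]
  [ 0   -3   -1   0  |     5 ]
  [ 0  -27   -9  -2  |    47 ]
Add 3 times R2 to R3.
  [ 1    2   2/3   0  |    -3 ]
  [ 0    1   1/6   0  |  -4/3 ]
  [ 0    0  -1/2   0  |     1 ]
  [ 0  -27    -9  -2  |    47 ]
Add 27 times R2 to R4.
  [ 1  2   2/3   0  |    -3 ]
  [ 0  1   1/6   0  |  -4/3 ]
  [ 0  0  -1/2   0  |     1 ]
  [ 0  0  -9/2  -2  |    11 ]
Multiply R3 by -2.
  [ 1  2   2/3   0  |    -3 ]
  [ 0  1   1/6   0  |  -4/3 ]
  [ 0  0     1   0  |    -2 ]
  [ 0  0  -9/2  -2  |    11 ]
Add 9/2 times R3 to R4.
  [ 1  2  2/3   0  |    -3 ]
  [ 0  1  1/6   0  |  -4/3 ]
  [ 0  0    1   0  |    -2 ]
  [ 0  0    0  -2  |     2 ]
Multiply R4 by -1/2.
  [ 1  2  2/3  0  |    -3 ]
  [ 0  1  1/6  0  |  -4/3 ]
  [ 0  0    1  0  |    -2 ]
  [ 0  0    0  1  |    -1 ]
Subtract 1/6 times R3 from R2.
  [ 1  2  2/3  0  |  -3 ]
  [ 0  1    0  0  |  -1 ]
  [ 0  0    1  0  |  -2 ]
  [ 0  0    0  1  |  -1 ]
Subtract 2/3 times R3 from R1.
  [ 1  2  0  0  |  -5/3 ]
  [ 0  1  0  0  |    -1 ]
  [ 0  0  1  0  |    -2 ]
  [ 0  0  0  1  |    -1 ]
Subtract 2 times R2 from R1.
  [ 1  0  0  0  |  1/3 ]
  [ 0  1  0  0  |   -1 ]
  [ 0  0  1  0  |   -2 ]
  [ 0  0  0  1  |   -1 ]
Reading off the last column: p = 1/3, q = -1, r = -2, s = -1.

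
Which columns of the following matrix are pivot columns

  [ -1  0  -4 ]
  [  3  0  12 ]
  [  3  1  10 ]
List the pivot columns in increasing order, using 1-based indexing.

1, 2

R1 := -1·R1
  [ 1  0   4 ]
  [ 3  0  12 ]
  [ 3  1  10 ]
R2 := R2 − 3·R1
  [ 1  0   4 ]
  [ 0  0   0 ]
  [ 3  1  10 ]
R3 := R3 − 3·R1
  [ 1  0   4 ]
  [ 0  0   0 ]
  [ 0  1  -2 ]
R2 <-> R3
  [ 1  0   4 ]
  [ 0  1  -2 ]
  [ 0  0   0 ]
Pivot columns are the columns containing a leading 1.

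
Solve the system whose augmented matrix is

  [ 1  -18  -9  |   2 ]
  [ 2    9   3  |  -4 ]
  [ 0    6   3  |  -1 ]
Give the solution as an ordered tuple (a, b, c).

r2 := r2 − 2·r1
  [ 1  -18  -9  |   2 ]
  [ 0   45  21  |  -8 ]
  [ 0    6   3  |  -1 ]
r2 := 1/45·r2
  [ 1  -18    -9  |      2 ]
  [ 0    1  7/15  |  -8/45 ]
  [ 0    6     3  |     -1 ]
r3 := r3 − 6·r2
  [ 1  -18    -9  |      2 ]
  [ 0    1  7/15  |  -8/45 ]
  [ 0    0   1/5  |   1/15 ]
r3 := 5·r3
  [ 1  -18    -9  |      2 ]
  [ 0    1  7/15  |  -8/45 ]
  [ 0    0     1  |    1/3 ]
r2 := r2 − 7/15·r3
  [ 1  -18  -9  |     2 ]
  [ 0    1   0  |  -1/3 ]
  [ 0    0   1  |   1/3 ]
r1 := r1 + 9·r3
  [ 1  -18  0  |     5 ]
  [ 0    1  0  |  -1/3 ]
  [ 0    0  1  |   1/3 ]
r1 := r1 + 18·r2
  [ 1  0  0  |    -1 ]
  [ 0  1  0  |  -1/3 ]
  [ 0  0  1  |   1/3 ]
Reading off the last column: a = -1, b = -1/3, c = 1/3.

(-1, -1/3, 1/3)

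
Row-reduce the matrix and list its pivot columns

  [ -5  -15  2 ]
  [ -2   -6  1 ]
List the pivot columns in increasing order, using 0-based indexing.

Multiply r1 by -1/5.
  [  1   3  -2/5 ]
  [ -2  -6     1 ]
Add 2 times r1 to r2.
  [ 1  3  -2/5 ]
  [ 0  0   1/5 ]
Multiply r2 by 5.
  [ 1  3  -2/5 ]
  [ 0  0     1 ]
Add 2/5 times r2 to r1.
  [ 1  3  0 ]
  [ 0  0  1 ]
Pivot columns are the columns containing a leading 1.

0, 2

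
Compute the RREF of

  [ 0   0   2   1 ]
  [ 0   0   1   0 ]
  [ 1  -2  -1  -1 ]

ρ1 <=> ρ3
  [ 1  -2  -1  -1 ]
  [ 0   0   1   0 ]
  [ 0   0   2   1 ]
ρ3 ← ρ3 − 2·ρ2
  [ 1  -2  -1  -1 ]
  [ 0   0   1   0 ]
  [ 0   0   0   1 ]
ρ1 ← ρ1 + ρ3
  [ 1  -2  -1  0 ]
  [ 0   0   1  0 ]
  [ 0   0   0  1 ]
ρ1 ← ρ1 + ρ2
  [ 1  -2  0  0 ]
  [ 0   0  1  0 ]
  [ 0   0  0  1 ]

[[1, -2, 0, 0], [0, 0, 1, 0], [0, 0, 0, 1]]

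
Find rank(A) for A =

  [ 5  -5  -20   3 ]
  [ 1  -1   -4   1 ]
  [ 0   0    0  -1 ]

Multiply r1 by 1/5.
Subtract r1 from r2.
Multiply r2 by 5/2.
Add r2 to r3.
Subtract 3/5 times r2 from r1.
The reduced form has 2 nonzero rows.

rank = 2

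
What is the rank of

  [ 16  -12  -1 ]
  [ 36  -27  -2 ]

R1 := 1/16·R1
R2 := R2 − 36·R1
R2 := 4·R2
R1 := R1 + 1/16·R2
The reduced form has 2 nonzero rows.

rank = 2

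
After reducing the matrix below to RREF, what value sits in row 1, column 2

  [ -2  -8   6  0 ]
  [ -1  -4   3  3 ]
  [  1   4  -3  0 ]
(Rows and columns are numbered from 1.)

r1 ← -1/2·r1
  [  1   4  -3  0 ]
  [ -1  -4   3  3 ]
  [  1   4  -3  0 ]
r2 ← r2 + r1
  [ 1  4  -3  0 ]
  [ 0  0   0  3 ]
  [ 1  4  -3  0 ]
r3 ← r3 − r1
  [ 1  4  -3  0 ]
  [ 0  0   0  3 ]
  [ 0  0   0  0 ]
r2 ← 1/3·r2
  [ 1  4  -3  0 ]
  [ 0  0   0  1 ]
  [ 0  0   0  0 ]

4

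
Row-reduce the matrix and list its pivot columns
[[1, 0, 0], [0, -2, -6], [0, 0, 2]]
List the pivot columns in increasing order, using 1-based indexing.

1, 2, 3

r2 ← -1/2·r2
  [ 1  0  0 ]
  [ 0  1  3 ]
  [ 0  0  2 ]
r3 ← 1/2·r3
  [ 1  0  0 ]
  [ 0  1  3 ]
  [ 0  0  1 ]
r2 ← r2 − 3·r3
  [ 1  0  0 ]
  [ 0  1  0 ]
  [ 0  0  1 ]
Pivot columns are the columns containing a leading 1.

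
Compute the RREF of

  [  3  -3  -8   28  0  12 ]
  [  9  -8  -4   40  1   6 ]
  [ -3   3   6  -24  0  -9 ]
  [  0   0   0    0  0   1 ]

[[1, 0, 0, 0, 1, 0], [0, 1, 0, -4, 1, 0], [0, 0, 1, -2, 0, 0], [0, 0, 0, 0, 0, 1]]

Multiply ρ1 by 1/3.
Subtract 9 times ρ1 from ρ2.
Add 3 times ρ1 to ρ3.
Multiply ρ3 by -1/2.
Add 3/2 times ρ4 to ρ3.
Add 30 times ρ4 to ρ2.
Subtract 4 times ρ4 from ρ1.
Subtract 20 times ρ3 from ρ2.
Add 8/3 times ρ3 to ρ1.
Add ρ2 to ρ1.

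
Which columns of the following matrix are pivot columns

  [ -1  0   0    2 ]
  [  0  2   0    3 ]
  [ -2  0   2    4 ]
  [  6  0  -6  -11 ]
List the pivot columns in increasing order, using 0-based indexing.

R1 ← -1·R1
  [  1  0   0   -2 ]
  [  0  2   0    3 ]
  [ -2  0   2    4 ]
  [  6  0  -6  -11 ]
R3 ← R3 + 2·R1
  [ 1  0   0   -2 ]
  [ 0  2   0    3 ]
  [ 0  0   2    0 ]
  [ 6  0  -6  -11 ]
R4 ← R4 − 6·R1
  [ 1  0   0  -2 ]
  [ 0  2   0   3 ]
  [ 0  0   2   0 ]
  [ 0  0  -6   1 ]
R2 ← 1/2·R2
  [ 1  0   0   -2 ]
  [ 0  1   0  3/2 ]
  [ 0  0   2    0 ]
  [ 0  0  -6    1 ]
R3 ← 1/2·R3
  [ 1  0   0   -2 ]
  [ 0  1   0  3/2 ]
  [ 0  0   1    0 ]
  [ 0  0  -6    1 ]
R4 ← R4 + 6·R3
  [ 1  0  0   -2 ]
  [ 0  1  0  3/2 ]
  [ 0  0  1    0 ]
  [ 0  0  0    1 ]
R2 ← R2 − 3/2·R4
  [ 1  0  0  -2 ]
  [ 0  1  0   0 ]
  [ 0  0  1   0 ]
  [ 0  0  0   1 ]
R1 ← R1 + 2·R4
  [ 1  0  0  0 ]
  [ 0  1  0  0 ]
  [ 0  0  1  0 ]
  [ 0  0  0  1 ]
Pivot columns are the columns containing a leading 1.

0, 1, 2, 3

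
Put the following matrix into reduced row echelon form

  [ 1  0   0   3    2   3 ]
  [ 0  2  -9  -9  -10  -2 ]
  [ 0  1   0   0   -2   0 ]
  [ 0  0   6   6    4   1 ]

[[1, 0, 0, 3, 2, 0], [0, 1, 0, 0, -2, 0], [0, 0, 1, 1, 2/3, 0], [0, 0, 0, 0, 0, 1]]

R2 ← 1/2·R2
  [ 1  0     0     3   2   3 ]
  [ 0  1  -9/2  -9/2  -5  -1 ]
  [ 0  1     0     0  -2   0 ]
  [ 0  0     6     6   4   1 ]
R3 ← R3 − R2
  [ 1  0     0     3   2   3 ]
  [ 0  1  -9/2  -9/2  -5  -1 ]
  [ 0  0   9/2   9/2   3   1 ]
  [ 0  0     6     6   4   1 ]
R3 ← 2/9·R3
  [ 1  0     0     3    2    3 ]
  [ 0  1  -9/2  -9/2   -5   -1 ]
  [ 0  0     1     1  2/3  2/9 ]
  [ 0  0     6     6    4    1 ]
R4 ← R4 − 6·R3
  [ 1  0     0     3    2     3 ]
  [ 0  1  -9/2  -9/2   -5    -1 ]
  [ 0  0     1     1  2/3   2/9 ]
  [ 0  0     0     0    0  -1/3 ]
R4 ← -3·R4
  [ 1  0     0     3    2    3 ]
  [ 0  1  -9/2  -9/2   -5   -1 ]
  [ 0  0     1     1  2/3  2/9 ]
  [ 0  0     0     0    0    1 ]
R3 ← R3 − 2/9·R4
  [ 1  0     0     3    2   3 ]
  [ 0  1  -9/2  -9/2   -5  -1 ]
  [ 0  0     1     1  2/3   0 ]
  [ 0  0     0     0    0   1 ]
R2 ← R2 + R4
  [ 1  0     0     3    2  3 ]
  [ 0  1  -9/2  -9/2   -5  0 ]
  [ 0  0     1     1  2/3  0 ]
  [ 0  0     0     0    0  1 ]
R1 ← R1 − 3·R4
  [ 1  0     0     3    2  0 ]
  [ 0  1  -9/2  -9/2   -5  0 ]
  [ 0  0     1     1  2/3  0 ]
  [ 0  0     0     0    0  1 ]
R2 ← R2 + 9/2·R3
  [ 1  0  0  3    2  0 ]
  [ 0  1  0  0   -2  0 ]
  [ 0  0  1  1  2/3  0 ]
  [ 0  0  0  0    0  1 ]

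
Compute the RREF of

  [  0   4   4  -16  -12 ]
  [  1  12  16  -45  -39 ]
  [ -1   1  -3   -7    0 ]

[[1, 0, 4, 3, -3], [0, 1, 1, -4, -3], [0, 0, 0, 0, 0]]

R1 <-> R2
  [  1  12  16  -45  -39 ]
  [  0   4   4  -16  -12 ]
  [ -1   1  -3   -7    0 ]
R3 -> R3 + R1
  [ 1  12  16  -45  -39 ]
  [ 0   4   4  -16  -12 ]
  [ 0  13  13  -52  -39 ]
R2 -> 1/4·R2
  [ 1  12  16  -45  -39 ]
  [ 0   1   1   -4   -3 ]
  [ 0  13  13  -52  -39 ]
R3 -> R3 − 13·R2
  [ 1  12  16  -45  -39 ]
  [ 0   1   1   -4   -3 ]
  [ 0   0   0    0    0 ]
R1 -> R1 − 12·R2
  [ 1  0  4   3  -3 ]
  [ 0  1  1  -4  -3 ]
  [ 0  0  0   0   0 ]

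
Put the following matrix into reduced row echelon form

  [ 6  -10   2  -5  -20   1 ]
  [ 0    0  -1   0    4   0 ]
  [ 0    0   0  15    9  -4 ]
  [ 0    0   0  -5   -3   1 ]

Multiply R1 by 1/6.
Multiply R2 by -1.
Multiply R3 by 1/15.
Add 5 times R3 to R4.
Multiply R4 by -3.
Add 4/15 times R4 to R3.
Subtract 1/6 times R4 from R1.
Add 5/6 times R3 to R1.
Subtract 1/3 times R2 from R1.

[[1, -5/3, 0, 0, -3/2, 0], [0, 0, 1, 0, -4, 0], [0, 0, 0, 1, 3/5, 0], [0, 0, 0, 0, 0, 1]]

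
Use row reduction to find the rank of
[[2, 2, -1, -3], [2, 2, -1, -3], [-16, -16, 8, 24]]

r1 → 1/2·r1
r2 → r2 − 2·r1
r3 → r3 + 16·r1
The reduced form has 1 nonzero row.

rank = 1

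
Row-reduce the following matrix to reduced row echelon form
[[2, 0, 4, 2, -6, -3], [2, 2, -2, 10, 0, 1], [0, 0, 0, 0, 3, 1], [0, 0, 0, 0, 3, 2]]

[[1, 0, 2, 1, 0, 0], [0, 1, -3, 4, 0, 0], [0, 0, 0, 0, 1, 0], [0, 0, 0, 0, 0, 1]]

ρ1 -> 1/2·ρ1
  [ 1  0   2   1  -3  -3/2 ]
  [ 2  2  -2  10   0     1 ]
  [ 0  0   0   0   3     1 ]
  [ 0  0   0   0   3     2 ]
ρ2 -> ρ2 − 2·ρ1
  [ 1  0   2  1  -3  -3/2 ]
  [ 0  2  -6  8   6     4 ]
  [ 0  0   0  0   3     1 ]
  [ 0  0   0  0   3     2 ]
ρ2 -> 1/2·ρ2
  [ 1  0   2  1  -3  -3/2 ]
  [ 0  1  -3  4   3     2 ]
  [ 0  0   0  0   3     1 ]
  [ 0  0   0  0   3     2 ]
ρ3 -> 1/3·ρ3
  [ 1  0   2  1  -3  -3/2 ]
  [ 0  1  -3  4   3     2 ]
  [ 0  0   0  0   1   1/3 ]
  [ 0  0   0  0   3     2 ]
ρ4 -> ρ4 − 3·ρ3
  [ 1  0   2  1  -3  -3/2 ]
  [ 0  1  -3  4   3     2 ]
  [ 0  0   0  0   1   1/3 ]
  [ 0  0   0  0   0     1 ]
ρ3 -> ρ3 − 1/3·ρ4
  [ 1  0   2  1  -3  -3/2 ]
  [ 0  1  -3  4   3     2 ]
  [ 0  0   0  0   1     0 ]
  [ 0  0   0  0   0     1 ]
ρ2 -> ρ2 − 2·ρ4
  [ 1  0   2  1  -3  -3/2 ]
  [ 0  1  -3  4   3     0 ]
  [ 0  0   0  0   1     0 ]
  [ 0  0   0  0   0     1 ]
ρ1 -> ρ1 + 3/2·ρ4
  [ 1  0   2  1  -3  0 ]
  [ 0  1  -3  4   3  0 ]
  [ 0  0   0  0   1  0 ]
  [ 0  0   0  0   0  1 ]
ρ2 -> ρ2 − 3·ρ3
  [ 1  0   2  1  -3  0 ]
  [ 0  1  -3  4   0  0 ]
  [ 0  0   0  0   1  0 ]
  [ 0  0   0  0   0  1 ]
ρ1 -> ρ1 + 3·ρ3
  [ 1  0   2  1  0  0 ]
  [ 0  1  -3  4  0  0 ]
  [ 0  0   0  0  1  0 ]
  [ 0  0   0  0  0  1 ]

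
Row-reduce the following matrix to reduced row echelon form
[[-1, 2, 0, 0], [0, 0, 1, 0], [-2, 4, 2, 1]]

R1 → -1·R1
  [  1  -2  0  0 ]
  [  0   0  1  0 ]
  [ -2   4  2  1 ]
R3 → R3 + 2·R1
  [ 1  -2  0  0 ]
  [ 0   0  1  0 ]
  [ 0   0  2  1 ]
R3 → R3 − 2·R2
  [ 1  -2  0  0 ]
  [ 0   0  1  0 ]
  [ 0   0  0  1 ]

[[1, -2, 0, 0], [0, 0, 1, 0], [0, 0, 0, 1]]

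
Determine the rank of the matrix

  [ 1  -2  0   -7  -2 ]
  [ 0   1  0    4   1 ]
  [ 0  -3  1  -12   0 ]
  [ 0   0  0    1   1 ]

ρ3 -> ρ3 + 3·ρ2
ρ2 -> ρ2 − 4·ρ4
ρ1 -> ρ1 + 7·ρ4
ρ1 -> ρ1 + 2·ρ2
The reduced form has 4 nonzero rows.

rank = 4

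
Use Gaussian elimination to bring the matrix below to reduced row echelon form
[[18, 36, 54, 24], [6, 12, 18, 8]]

[[1, 2, 3, 4/3], [0, 0, 0, 0]]

R1 -> 1/18·R1
  [ 1   2   3  4/3 ]
  [ 6  12  18    8 ]
R2 -> R2 − 6·R1
  [ 1  2  3  4/3 ]
  [ 0  0  0    0 ]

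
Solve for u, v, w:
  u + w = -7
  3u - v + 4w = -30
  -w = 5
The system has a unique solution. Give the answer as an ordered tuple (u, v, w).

(-2, 4, -5)

Form the augmented matrix and row-reduce:
  [ 1   0   1  |   -7 ]
  [ 3  -1   4  |  -30 ]
  [ 0   0  -1  |    5 ]
R2 → R2 − 3·R1
R2 → -1·R2
R3 → -1·R3
R2 → R2 + R3
R1 → R1 − R3
Reading off the last column: u = -2, v = 4, w = -5.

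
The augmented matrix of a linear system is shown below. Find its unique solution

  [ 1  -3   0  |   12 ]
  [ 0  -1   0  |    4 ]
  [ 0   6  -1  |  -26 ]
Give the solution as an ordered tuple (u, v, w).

R2 := -1·R2
R3 := R3 − 6·R2
R3 := -1·R3
R1 := R1 + 3·R2
Reading off the last column: u = 0, v = -4, w = 2.

(0, -4, 2)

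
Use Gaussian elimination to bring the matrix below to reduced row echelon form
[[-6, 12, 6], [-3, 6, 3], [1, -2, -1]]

R1 → -1/6·R1
R2 → R2 + 3·R1
R3 → R3 − R1

[[1, -2, -1], [0, 0, 0], [0, 0, 0]]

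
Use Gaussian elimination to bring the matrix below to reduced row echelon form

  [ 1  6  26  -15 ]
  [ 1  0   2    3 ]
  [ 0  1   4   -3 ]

R2 := R2 − R1
R2 := -1/6·R2
R3 := R3 − R2
R1 := R1 − 6·R2

[[1, 0, 2, 3], [0, 1, 4, -3], [0, 0, 0, 0]]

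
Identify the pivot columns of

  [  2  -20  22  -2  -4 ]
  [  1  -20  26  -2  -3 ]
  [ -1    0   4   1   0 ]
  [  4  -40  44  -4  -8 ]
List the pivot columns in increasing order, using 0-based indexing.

0, 1, 3

ρ1 ← 1/2·ρ1
  [  1  -10  11  -1  -2 ]
  [  1  -20  26  -2  -3 ]
  [ -1    0   4   1   0 ]
  [  4  -40  44  -4  -8 ]
ρ2 ← ρ2 − ρ1
  [  1  -10  11  -1  -2 ]
  [  0  -10  15  -1  -1 ]
  [ -1    0   4   1   0 ]
  [  4  -40  44  -4  -8 ]
ρ3 ← ρ3 + ρ1
  [ 1  -10  11  -1  -2 ]
  [ 0  -10  15  -1  -1 ]
  [ 0  -10  15   0  -2 ]
  [ 4  -40  44  -4  -8 ]
ρ4 ← ρ4 − 4·ρ1
  [ 1  -10  11  -1  -2 ]
  [ 0  -10  15  -1  -1 ]
  [ 0  -10  15   0  -2 ]
  [ 0    0   0   0   0 ]
ρ2 ← -1/10·ρ2
  [ 1  -10    11    -1    -2 ]
  [ 0    1  -3/2  1/10  1/10 ]
  [ 0  -10    15     0    -2 ]
  [ 0    0     0     0     0 ]
ρ3 ← ρ3 + 10·ρ2
  [ 1  -10    11    -1    -2 ]
  [ 0    1  -3/2  1/10  1/10 ]
  [ 0    0     0     1    -1 ]
  [ 0    0     0     0     0 ]
ρ2 ← ρ2 − 1/10·ρ3
  [ 1  -10    11  -1   -2 ]
  [ 0    1  -3/2   0  1/5 ]
  [ 0    0     0   1   -1 ]
  [ 0    0     0   0    0 ]
ρ1 ← ρ1 + ρ3
  [ 1  -10    11  0   -3 ]
  [ 0    1  -3/2  0  1/5 ]
  [ 0    0     0  1   -1 ]
  [ 0    0     0  0    0 ]
ρ1 ← ρ1 + 10·ρ2
  [ 1  0    -4  0   -1 ]
  [ 0  1  -3/2  0  1/5 ]
  [ 0  0     0  1   -1 ]
  [ 0  0     0  0    0 ]
Pivot columns are the columns containing a leading 1.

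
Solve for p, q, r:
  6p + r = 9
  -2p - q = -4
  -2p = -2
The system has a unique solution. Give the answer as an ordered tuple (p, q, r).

(1, 2, 3)

Form the augmented matrix and row-reduce:
  [  6   0  1  |   9 ]
  [ -2  -1  0  |  -4 ]
  [ -2   0  0  |  -2 ]
r1 := 1/6·r1
  [  1   0  1/6  |  3/2 ]
  [ -2  -1    0  |   -4 ]
  [ -2   0    0  |   -2 ]
r2 := r2 + 2·r1
  [  1   0  1/6  |  3/2 ]
  [  0  -1  1/3  |   -1 ]
  [ -2   0    0  |   -2 ]
r3 := r3 + 2·r1
  [ 1   0  1/6  |  3/2 ]
  [ 0  -1  1/3  |   -1 ]
  [ 0   0  1/3  |    1 ]
r2 := -1·r2
  [ 1  0   1/6  |  3/2 ]
  [ 0  1  -1/3  |    1 ]
  [ 0  0   1/3  |    1 ]
r3 := 3·r3
  [ 1  0   1/6  |  3/2 ]
  [ 0  1  -1/3  |    1 ]
  [ 0  0     1  |    3 ]
r2 := r2 + 1/3·r3
  [ 1  0  1/6  |  3/2 ]
  [ 0  1    0  |    2 ]
  [ 0  0    1  |    3 ]
r1 := r1 − 1/6·r3
  [ 1  0  0  |  1 ]
  [ 0  1  0  |  2 ]
  [ 0  0  1  |  3 ]
Reading off the last column: p = 1, q = 2, r = 3.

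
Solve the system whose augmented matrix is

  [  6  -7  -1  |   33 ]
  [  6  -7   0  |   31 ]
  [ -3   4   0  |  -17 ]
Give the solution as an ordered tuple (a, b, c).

Multiply ρ1 by 1/6.
  [  1  -7/6  -1/6  |  11/2 ]
  [  6    -7     0  |    31 ]
  [ -3     4     0  |   -17 ]
Subtract 6 times ρ1 from ρ2.
  [  1  -7/6  -1/6  |  11/2 ]
  [  0     0     1  |    -2 ]
  [ -3     4     0  |   -17 ]
Add 3 times ρ1 to ρ3.
  [ 1  -7/6  -1/6  |  11/2 ]
  [ 0     0     1  |    -2 ]
  [ 0   1/2  -1/2  |  -1/2 ]
Swap ρ2 and ρ3.
  [ 1  -7/6  -1/6  |  11/2 ]
  [ 0   1/2  -1/2  |  -1/2 ]
  [ 0     0     1  |    -2 ]
Multiply ρ2 by 2.
  [ 1  -7/6  -1/6  |  11/2 ]
  [ 0     1    -1  |    -1 ]
  [ 0     0     1  |    -2 ]
Add ρ3 to ρ2.
  [ 1  -7/6  -1/6  |  11/2 ]
  [ 0     1     0  |    -3 ]
  [ 0     0     1  |    -2 ]
Add 1/6 times ρ3 to ρ1.
  [ 1  -7/6  0  |  31/6 ]
  [ 0     1  0  |    -3 ]
  [ 0     0  1  |    -2 ]
Add 7/6 times ρ2 to ρ1.
  [ 1  0  0  |  5/3 ]
  [ 0  1  0  |   -3 ]
  [ 0  0  1  |   -2 ]
Reading off the last column: a = 5/3, b = -3, c = -2.

(5/3, -3, -2)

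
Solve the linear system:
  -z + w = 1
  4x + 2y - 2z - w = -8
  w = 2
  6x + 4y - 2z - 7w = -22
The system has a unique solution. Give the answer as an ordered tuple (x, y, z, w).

Form the augmented matrix and row-reduce:
  [ 0  0  -1   1  |    1 ]
  [ 4  2  -2  -1  |   -8 ]
  [ 0  0   0   1  |    2 ]
  [ 6  4  -2  -7  |  -22 ]
R1 ↔ R2
  [ 4  2  -2  -1  |   -8 ]
  [ 0  0  -1   1  |    1 ]
  [ 0  0   0   1  |    2 ]
  [ 6  4  -2  -7  |  -22 ]
R1 -> 1/4·R1
  [ 1  1/2  -1/2  -1/4  |   -2 ]
  [ 0    0    -1     1  |    1 ]
  [ 0    0     0     1  |    2 ]
  [ 6    4    -2    -7  |  -22 ]
R4 -> R4 − 6·R1
  [ 1  1/2  -1/2   -1/4  |   -2 ]
  [ 0    0    -1      1  |    1 ]
  [ 0    0     0      1  |    2 ]
  [ 0    1     1  -11/2  |  -10 ]
R2 ↔ R4
  [ 1  1/2  -1/2   -1/4  |   -2 ]
  [ 0    1     1  -11/2  |  -10 ]
  [ 0    0     0      1  |    2 ]
  [ 0    0    -1      1  |    1 ]
R3 ↔ R4
  [ 1  1/2  -1/2   -1/4  |   -2 ]
  [ 0    1     1  -11/2  |  -10 ]
  [ 0    0    -1      1  |    1 ]
  [ 0    0     0      1  |    2 ]
R3 -> -1·R3
  [ 1  1/2  -1/2   -1/4  |   -2 ]
  [ 0    1     1  -11/2  |  -10 ]
  [ 0    0     1     -1  |   -1 ]
  [ 0    0     0      1  |    2 ]
R3 -> R3 + R4
  [ 1  1/2  -1/2   -1/4  |   -2 ]
  [ 0    1     1  -11/2  |  -10 ]
  [ 0    0     1      0  |    1 ]
  [ 0    0     0      1  |    2 ]
R2 -> R2 + 11/2·R4
  [ 1  1/2  -1/2  -1/4  |  -2 ]
  [ 0    1     1     0  |   1 ]
  [ 0    0     1     0  |   1 ]
  [ 0    0     0     1  |   2 ]
R1 -> R1 + 1/4·R4
  [ 1  1/2  -1/2  0  |  -3/2 ]
  [ 0    1     1  0  |     1 ]
  [ 0    0     1  0  |     1 ]
  [ 0    0     0  1  |     2 ]
R2 -> R2 − R3
  [ 1  1/2  -1/2  0  |  -3/2 ]
  [ 0    1     0  0  |     0 ]
  [ 0    0     1  0  |     1 ]
  [ 0    0     0  1  |     2 ]
R1 -> R1 + 1/2·R3
  [ 1  1/2  0  0  |  -1 ]
  [ 0    1  0  0  |   0 ]
  [ 0    0  1  0  |   1 ]
  [ 0    0  0  1  |   2 ]
R1 -> R1 − 1/2·R2
  [ 1  0  0  0  |  -1 ]
  [ 0  1  0  0  |   0 ]
  [ 0  0  1  0  |   1 ]
  [ 0  0  0  1  |   2 ]
Reading off the last column: x = -1, y = 0, z = 1, w = 2.

(-1, 0, 1, 2)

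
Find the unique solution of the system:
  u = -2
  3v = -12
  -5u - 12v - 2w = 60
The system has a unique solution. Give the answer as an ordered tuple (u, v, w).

Form the augmented matrix and row-reduce:
  [  1    0   0  |   -2 ]
  [  0    3   0  |  -12 ]
  [ -5  -12  -2  |   60 ]
R3 := R3 + 5·R1
  [ 1    0   0  |   -2 ]
  [ 0    3   0  |  -12 ]
  [ 0  -12  -2  |   50 ]
R2 := 1/3·R2
  [ 1    0   0  |  -2 ]
  [ 0    1   0  |  -4 ]
  [ 0  -12  -2  |  50 ]
R3 := R3 + 12·R2
  [ 1  0   0  |  -2 ]
  [ 0  1   0  |  -4 ]
  [ 0  0  -2  |   2 ]
R3 := -1/2·R3
  [ 1  0  0  |  -2 ]
  [ 0  1  0  |  -4 ]
  [ 0  0  1  |  -1 ]
Reading off the last column: u = -2, v = -4, w = -1.

(-2, -4, -1)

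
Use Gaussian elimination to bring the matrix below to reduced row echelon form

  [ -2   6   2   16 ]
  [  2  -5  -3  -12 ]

Multiply r1 by -1/2.
  [ 1  -3  -1   -8 ]
  [ 2  -5  -3  -12 ]
Subtract 2 times r1 from r2.
  [ 1  -3  -1  -8 ]
  [ 0   1  -1   4 ]
Add 3 times r2 to r1.
  [ 1  0  -4  4 ]
  [ 0  1  -1  4 ]

[[1, 0, -4, 4], [0, 1, -1, 4]]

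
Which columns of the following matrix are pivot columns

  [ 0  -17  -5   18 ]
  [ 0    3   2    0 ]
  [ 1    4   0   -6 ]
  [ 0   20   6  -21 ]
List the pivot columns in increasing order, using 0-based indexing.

0, 1, 2, 3

r1 ↔ r3
  [ 1    4   0   -6 ]
  [ 0    3   2    0 ]
  [ 0  -17  -5   18 ]
  [ 0   20   6  -21 ]
r2 → 1/3·r2
  [ 1    4    0   -6 ]
  [ 0    1  2/3    0 ]
  [ 0  -17   -5   18 ]
  [ 0   20    6  -21 ]
r3 → r3 + 17·r2
  [ 1   4     0   -6 ]
  [ 0   1   2/3    0 ]
  [ 0   0  19/3   18 ]
  [ 0  20     6  -21 ]
r4 → r4 − 20·r2
  [ 1  4      0   -6 ]
  [ 0  1    2/3    0 ]
  [ 0  0   19/3   18 ]
  [ 0  0  -22/3  -21 ]
r3 → 3/19·r3
  [ 1  4      0     -6 ]
  [ 0  1    2/3      0 ]
  [ 0  0      1  54/19 ]
  [ 0  0  -22/3    -21 ]
r4 → r4 + 22/3·r3
  [ 1  4    0     -6 ]
  [ 0  1  2/3      0 ]
  [ 0  0    1  54/19 ]
  [ 0  0    0  -3/19 ]
r4 → -19/3·r4
  [ 1  4    0     -6 ]
  [ 0  1  2/3      0 ]
  [ 0  0    1  54/19 ]
  [ 0  0    0      1 ]
r3 → r3 − 54/19·r4
  [ 1  4    0  -6 ]
  [ 0  1  2/3   0 ]
  [ 0  0    1   0 ]
  [ 0  0    0   1 ]
r1 → r1 + 6·r4
  [ 1  4    0  0 ]
  [ 0  1  2/3  0 ]
  [ 0  0    1  0 ]
  [ 0  0    0  1 ]
r2 → r2 − 2/3·r3
  [ 1  4  0  0 ]
  [ 0  1  0  0 ]
  [ 0  0  1  0 ]
  [ 0  0  0  1 ]
r1 → r1 − 4·r2
  [ 1  0  0  0 ]
  [ 0  1  0  0 ]
  [ 0  0  1  0 ]
  [ 0  0  0  1 ]
Pivot columns are the columns containing a leading 1.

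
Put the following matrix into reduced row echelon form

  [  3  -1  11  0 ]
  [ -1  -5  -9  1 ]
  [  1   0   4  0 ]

R1 → 1/3·R1
  [  1  -1/3  11/3  0 ]
  [ -1    -5    -9  1 ]
  [  1     0     4  0 ]
R2 → R2 + R1
  [ 1   -1/3   11/3  0 ]
  [ 0  -16/3  -16/3  1 ]
  [ 1      0      4  0 ]
R3 → R3 − R1
  [ 1   -1/3   11/3  0 ]
  [ 0  -16/3  -16/3  1 ]
  [ 0    1/3    1/3  0 ]
R2 → -3/16·R2
  [ 1  -1/3  11/3      0 ]
  [ 0     1     1  -3/16 ]
  [ 0   1/3   1/3      0 ]
R3 → R3 − 1/3·R2
  [ 1  -1/3  11/3      0 ]
  [ 0     1     1  -3/16 ]
  [ 0     0     0   1/16 ]
R3 → 16·R3
  [ 1  -1/3  11/3      0 ]
  [ 0     1     1  -3/16 ]
  [ 0     0     0      1 ]
R2 → R2 + 3/16·R3
  [ 1  -1/3  11/3  0 ]
  [ 0     1     1  0 ]
  [ 0     0     0  1 ]
R1 → R1 + 1/3·R2
  [ 1  0  4  0 ]
  [ 0  1  1  0 ]
  [ 0  0  0  1 ]

[[1, 0, 4, 0], [0, 1, 1, 0], [0, 0, 0, 1]]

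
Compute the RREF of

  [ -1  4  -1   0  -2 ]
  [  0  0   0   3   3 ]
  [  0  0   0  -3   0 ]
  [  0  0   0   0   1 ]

[[1, -4, 1, 0, 0], [0, 0, 0, 1, 0], [0, 0, 0, 0, 1], [0, 0, 0, 0, 0]]

Multiply R1 by -1.
  [ 1  -4  1   0  2 ]
  [ 0   0  0   3  3 ]
  [ 0   0  0  -3  0 ]
  [ 0   0  0   0  1 ]
Multiply R2 by 1/3.
  [ 1  -4  1   0  2 ]
  [ 0   0  0   1  1 ]
  [ 0   0  0  -3  0 ]
  [ 0   0  0   0  1 ]
Add 3 times R2 to R3.
  [ 1  -4  1  0  2 ]
  [ 0   0  0  1  1 ]
  [ 0   0  0  0  3 ]
  [ 0   0  0  0  1 ]
Multiply R3 by 1/3.
  [ 1  -4  1  0  2 ]
  [ 0   0  0  1  1 ]
  [ 0   0  0  0  1 ]
  [ 0   0  0  0  1 ]
Subtract R3 from R4.
  [ 1  -4  1  0  2 ]
  [ 0   0  0  1  1 ]
  [ 0   0  0  0  1 ]
  [ 0   0  0  0  0 ]
Subtract R3 from R2.
  [ 1  -4  1  0  2 ]
  [ 0   0  0  1  0 ]
  [ 0   0  0  0  1 ]
  [ 0   0  0  0  0 ]
Subtract 2 times R3 from R1.
  [ 1  -4  1  0  0 ]
  [ 0   0  0  1  0 ]
  [ 0   0  0  0  1 ]
  [ 0   0  0  0  0 ]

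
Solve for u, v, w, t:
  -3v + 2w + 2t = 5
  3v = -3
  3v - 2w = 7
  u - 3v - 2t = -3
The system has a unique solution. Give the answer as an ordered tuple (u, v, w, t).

Form the augmented matrix and row-reduce:
  [ 0  -3   2   2  |   5 ]
  [ 0   3   0   0  |  -3 ]
  [ 0   3  -2   0  |   7 ]
  [ 1  -3   0  -2  |  -3 ]
r1 <-> r4
  [ 1  -3   0  -2  |  -3 ]
  [ 0   3   0   0  |  -3 ]
  [ 0   3  -2   0  |   7 ]
  [ 0  -3   2   2  |   5 ]
r2 -> 1/3·r2
  [ 1  -3   0  -2  |  -3 ]
  [ 0   1   0   0  |  -1 ]
  [ 0   3  -2   0  |   7 ]
  [ 0  -3   2   2  |   5 ]
r3 -> r3 − 3·r2
  [ 1  -3   0  -2  |  -3 ]
  [ 0   1   0   0  |  -1 ]
  [ 0   0  -2   0  |  10 ]
  [ 0  -3   2   2  |   5 ]
r4 -> r4 + 3·r2
  [ 1  -3   0  -2  |  -3 ]
  [ 0   1   0   0  |  -1 ]
  [ 0   0  -2   0  |  10 ]
  [ 0   0   2   2  |   2 ]
r3 -> -1/2·r3
  [ 1  -3  0  -2  |  -3 ]
  [ 0   1  0   0  |  -1 ]
  [ 0   0  1   0  |  -5 ]
  [ 0   0  2   2  |   2 ]
r4 -> r4 − 2·r3
  [ 1  -3  0  -2  |  -3 ]
  [ 0   1  0   0  |  -1 ]
  [ 0   0  1   0  |  -5 ]
  [ 0   0  0   2  |  12 ]
r4 -> 1/2·r4
  [ 1  -3  0  -2  |  -3 ]
  [ 0   1  0   0  |  -1 ]
  [ 0   0  1   0  |  -5 ]
  [ 0   0  0   1  |   6 ]
r1 -> r1 + 2·r4
  [ 1  -3  0  0  |   9 ]
  [ 0   1  0  0  |  -1 ]
  [ 0   0  1  0  |  -5 ]
  [ 0   0  0  1  |   6 ]
r1 -> r1 + 3·r2
  [ 1  0  0  0  |   6 ]
  [ 0  1  0  0  |  -1 ]
  [ 0  0  1  0  |  -5 ]
  [ 0  0  0  1  |   6 ]
Reading off the last column: u = 6, v = -1, w = -5, t = 6.

(6, -1, -5, 6)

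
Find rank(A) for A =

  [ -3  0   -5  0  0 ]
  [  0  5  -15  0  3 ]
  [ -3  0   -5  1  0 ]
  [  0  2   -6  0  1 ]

ρ1 := -1/3·ρ1
  [  1  0  5/3  0  0 ]
  [  0  5  -15  0  3 ]
  [ -3  0   -5  1  0 ]
  [  0  2   -6  0  1 ]
ρ3 := ρ3 + 3·ρ1
  [ 1  0  5/3  0  0 ]
  [ 0  5  -15  0  3 ]
  [ 0  0    0  1  0 ]
  [ 0  2   -6  0  1 ]
ρ2 := 1/5·ρ2
  [ 1  0  5/3  0    0 ]
  [ 0  1   -3  0  3/5 ]
  [ 0  0    0  1    0 ]
  [ 0  2   -6  0    1 ]
ρ4 := ρ4 − 2·ρ2
  [ 1  0  5/3  0     0 ]
  [ 0  1   -3  0   3/5 ]
  [ 0  0    0  1     0 ]
  [ 0  0    0  0  -1/5 ]
ρ4 := -5·ρ4
  [ 1  0  5/3  0    0 ]
  [ 0  1   -3  0  3/5 ]
  [ 0  0    0  1    0 ]
  [ 0  0    0  0    1 ]
ρ2 := ρ2 − 3/5·ρ4
  [ 1  0  5/3  0  0 ]
  [ 0  1   -3  0  0 ]
  [ 0  0    0  1  0 ]
  [ 0  0    0  0  1 ]
The reduced form has 4 nonzero rows.

rank = 4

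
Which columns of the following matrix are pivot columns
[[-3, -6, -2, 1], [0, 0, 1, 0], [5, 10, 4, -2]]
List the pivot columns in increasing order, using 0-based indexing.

0, 2, 3

R1 := -1/3·R1
  [ 1   2  2/3  -1/3 ]
  [ 0   0    1     0 ]
  [ 5  10    4    -2 ]
R3 := R3 − 5·R1
  [ 1  2  2/3  -1/3 ]
  [ 0  0    1     0 ]
  [ 0  0  2/3  -1/3 ]
R3 := R3 − 2/3·R2
  [ 1  2  2/3  -1/3 ]
  [ 0  0    1     0 ]
  [ 0  0    0  -1/3 ]
R3 := -3·R3
  [ 1  2  2/3  -1/3 ]
  [ 0  0    1     0 ]
  [ 0  0    0     1 ]
R1 := R1 + 1/3·R3
  [ 1  2  2/3  0 ]
  [ 0  0    1  0 ]
  [ 0  0    0  1 ]
R1 := R1 − 2/3·R2
  [ 1  2  0  0 ]
  [ 0  0  1  0 ]
  [ 0  0  0  1 ]
Pivot columns are the columns containing a leading 1.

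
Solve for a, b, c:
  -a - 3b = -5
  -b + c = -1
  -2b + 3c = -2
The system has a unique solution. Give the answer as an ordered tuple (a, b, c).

(2, 1, 0)

Form the augmented matrix and row-reduce:
  [ -1  -3  0  |  -5 ]
  [  0  -1  1  |  -1 ]
  [  0  -2  3  |  -2 ]
R1 -> -1·R1
  [ 1   3  0  |   5 ]
  [ 0  -1  1  |  -1 ]
  [ 0  -2  3  |  -2 ]
R2 -> -1·R2
  [ 1   3   0  |   5 ]
  [ 0   1  -1  |   1 ]
  [ 0  -2   3  |  -2 ]
R3 -> R3 + 2·R2
  [ 1  3   0  |  5 ]
  [ 0  1  -1  |  1 ]
  [ 0  0   1  |  0 ]
R2 -> R2 + R3
  [ 1  3  0  |  5 ]
  [ 0  1  0  |  1 ]
  [ 0  0  1  |  0 ]
R1 -> R1 − 3·R2
  [ 1  0  0  |  2 ]
  [ 0  1  0  |  1 ]
  [ 0  0  1  |  0 ]
Reading off the last column: a = 2, b = 1, c = 0.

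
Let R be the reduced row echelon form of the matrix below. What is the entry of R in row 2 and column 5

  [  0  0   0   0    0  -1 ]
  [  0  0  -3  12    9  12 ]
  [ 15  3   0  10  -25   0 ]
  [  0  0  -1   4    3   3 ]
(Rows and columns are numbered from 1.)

-3

Swap r1 and r3.
Multiply r1 by 1/15.
Multiply r2 by -1/3.
Add r2 to r4.
Multiply r3 by -1.
Add r3 to r4.
Add 4 times r3 to r2.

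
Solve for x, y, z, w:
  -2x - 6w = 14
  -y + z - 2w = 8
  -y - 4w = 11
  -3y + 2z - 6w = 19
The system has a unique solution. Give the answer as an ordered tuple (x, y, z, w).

(5, 5, 5, -4)

Form the augmented matrix and row-reduce:
  [ -2   0  0  -6  |  14 ]
  [  0  -1  1  -2  |   8 ]
  [  0  -1  0  -4  |  11 ]
  [  0  -3  2  -6  |  19 ]
r1 ← -1/2·r1
r2 ← -1·r2
r3 ← r3 + r2
r4 ← r4 + 3·r2
r3 ← -1·r3
r4 ← r4 + r3
r4 ← 1/2·r4
r3 ← r3 − 2·r4
r2 ← r2 − 2·r4
r1 ← r1 − 3·r4
r2 ← r2 + r3
Reading off the last column: x = 5, y = 5, z = 5, w = -4.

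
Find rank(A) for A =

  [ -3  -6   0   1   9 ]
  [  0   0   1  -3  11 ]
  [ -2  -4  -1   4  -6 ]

rank = 3

R1 ← -1/3·R1
  [  1   2   0  -1/3  -3 ]
  [  0   0   1    -3  11 ]
  [ -2  -4  -1     4  -6 ]
R3 ← R3 + 2·R1
  [ 1  2   0  -1/3   -3 ]
  [ 0  0   1    -3   11 ]
  [ 0  0  -1  10/3  -12 ]
R3 ← R3 + R2
  [ 1  2  0  -1/3  -3 ]
  [ 0  0  1    -3  11 ]
  [ 0  0  0   1/3  -1 ]
R3 ← 3·R3
  [ 1  2  0  -1/3  -3 ]
  [ 0  0  1    -3  11 ]
  [ 0  0  0     1  -3 ]
R2 ← R2 + 3·R3
  [ 1  2  0  -1/3  -3 ]
  [ 0  0  1     0   2 ]
  [ 0  0  0     1  -3 ]
R1 ← R1 + 1/3·R3
  [ 1  2  0  0  -4 ]
  [ 0  0  1  0   2 ]
  [ 0  0  0  1  -3 ]
The reduced form has 3 nonzero rows.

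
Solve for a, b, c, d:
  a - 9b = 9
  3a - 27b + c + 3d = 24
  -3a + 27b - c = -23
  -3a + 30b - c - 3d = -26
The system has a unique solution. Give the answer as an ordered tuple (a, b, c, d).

(3, -2/3, -4, 1/3)

Form the augmented matrix and row-reduce:
  [  1   -9   0   0  |    9 ]
  [  3  -27   1   3  |   24 ]
  [ -3   27  -1   0  |  -23 ]
  [ -3   30  -1  -3  |  -26 ]
R2 → R2 − 3·R1
R3 → R3 + 3·R1
R4 → R4 + 3·R1
R2 <=> R4
R2 → 1/3·R2
R3 → -1·R3
R4 → R4 − R3
R4 → 1/3·R4
R2 → R2 + R4
R2 → R2 + 1/3·R3
R1 → R1 + 9·R2
Reading off the last column: a = 3, b = -2/3, c = -4, d = 1/3.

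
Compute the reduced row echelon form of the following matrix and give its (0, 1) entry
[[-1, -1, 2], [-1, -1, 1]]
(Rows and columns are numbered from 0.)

1

r1 ← -1·r1
  [  1   1  -2 ]
  [ -1  -1   1 ]
r2 ← r2 + r1
  [ 1  1  -2 ]
  [ 0  0  -1 ]
r2 ← -1·r2
  [ 1  1  -2 ]
  [ 0  0   1 ]
r1 ← r1 + 2·r2
  [ 1  1  0 ]
  [ 0  0  1 ]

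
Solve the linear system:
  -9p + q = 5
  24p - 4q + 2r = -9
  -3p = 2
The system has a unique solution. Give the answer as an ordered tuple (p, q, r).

Form the augmented matrix and row-reduce:
  [ -9   1  0  |   5 ]
  [ 24  -4  2  |  -9 ]
  [ -3   0  0  |   2 ]
R1 := -1/9·R1
  [  1  -1/9  0  |  -5/9 ]
  [ 24    -4  2  |    -9 ]
  [ -3     0  0  |     2 ]
R2 := R2 − 24·R1
  [  1  -1/9  0  |  -5/9 ]
  [  0  -4/3  2  |  13/3 ]
  [ -3     0  0  |     2 ]
R3 := R3 + 3·R1
  [ 1  -1/9  0  |  -5/9 ]
  [ 0  -4/3  2  |  13/3 ]
  [ 0  -1/3  0  |   1/3 ]
R2 := -3/4·R2
  [ 1  -1/9     0  |   -5/9 ]
  [ 0     1  -3/2  |  -13/4 ]
  [ 0  -1/3     0  |    1/3 ]
R3 := R3 + 1/3·R2
  [ 1  -1/9     0  |   -5/9 ]
  [ 0     1  -3/2  |  -13/4 ]
  [ 0     0  -1/2  |   -3/4 ]
R3 := -2·R3
  [ 1  -1/9     0  |   -5/9 ]
  [ 0     1  -3/2  |  -13/4 ]
  [ 0     0     1  |    3/2 ]
R2 := R2 + 3/2·R3
  [ 1  -1/9  0  |  -5/9 ]
  [ 0     1  0  |    -1 ]
  [ 0     0  1  |   3/2 ]
R1 := R1 + 1/9·R2
  [ 1  0  0  |  -2/3 ]
  [ 0  1  0  |    -1 ]
  [ 0  0  1  |   3/2 ]
Reading off the last column: p = -2/3, q = -1, r = 3/2.

(-2/3, -1, 3/2)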